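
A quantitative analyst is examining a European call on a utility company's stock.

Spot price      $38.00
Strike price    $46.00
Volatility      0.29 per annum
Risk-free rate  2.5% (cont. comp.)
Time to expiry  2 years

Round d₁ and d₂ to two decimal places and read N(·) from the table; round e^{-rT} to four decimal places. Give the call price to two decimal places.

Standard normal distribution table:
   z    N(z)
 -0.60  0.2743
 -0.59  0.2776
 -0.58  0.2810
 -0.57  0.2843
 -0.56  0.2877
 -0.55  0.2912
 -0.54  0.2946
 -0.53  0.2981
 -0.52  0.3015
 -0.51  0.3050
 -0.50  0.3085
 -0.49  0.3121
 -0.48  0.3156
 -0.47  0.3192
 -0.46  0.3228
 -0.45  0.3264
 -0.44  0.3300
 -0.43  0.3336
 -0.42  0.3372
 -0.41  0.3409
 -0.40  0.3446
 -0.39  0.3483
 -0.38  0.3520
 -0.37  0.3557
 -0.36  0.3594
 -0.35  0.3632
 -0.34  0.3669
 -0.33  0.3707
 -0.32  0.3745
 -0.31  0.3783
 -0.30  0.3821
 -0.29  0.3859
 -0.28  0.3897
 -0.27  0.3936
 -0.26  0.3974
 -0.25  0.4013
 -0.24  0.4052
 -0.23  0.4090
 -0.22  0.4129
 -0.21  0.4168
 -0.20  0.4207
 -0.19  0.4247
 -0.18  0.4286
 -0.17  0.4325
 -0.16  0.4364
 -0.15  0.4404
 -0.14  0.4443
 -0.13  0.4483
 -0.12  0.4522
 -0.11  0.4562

$4.14

σ√T = 0.29 × 1.4142 = 0.4101
d₁ = [ln(38/46) + (0.025 + 0.29²/2)·2] / 0.4101 = [-0.1911 + 0.1341] / 0.4101 = -0.1389 ≈ -0.14
d₂ = d₁ − σ√T = -0.1389 − 0.4101 = -0.5490 ≈ -0.55
e^(−rT) = e^(−0.025·2) = 0.9512
N(d₁) = N(-0.14) = 0.4443;  N(d₂) = N(-0.55) = 0.2912
C = 38·0.4443 − 46·0.9512·0.2912 = 16.8834 − 12.7415 = 4.1419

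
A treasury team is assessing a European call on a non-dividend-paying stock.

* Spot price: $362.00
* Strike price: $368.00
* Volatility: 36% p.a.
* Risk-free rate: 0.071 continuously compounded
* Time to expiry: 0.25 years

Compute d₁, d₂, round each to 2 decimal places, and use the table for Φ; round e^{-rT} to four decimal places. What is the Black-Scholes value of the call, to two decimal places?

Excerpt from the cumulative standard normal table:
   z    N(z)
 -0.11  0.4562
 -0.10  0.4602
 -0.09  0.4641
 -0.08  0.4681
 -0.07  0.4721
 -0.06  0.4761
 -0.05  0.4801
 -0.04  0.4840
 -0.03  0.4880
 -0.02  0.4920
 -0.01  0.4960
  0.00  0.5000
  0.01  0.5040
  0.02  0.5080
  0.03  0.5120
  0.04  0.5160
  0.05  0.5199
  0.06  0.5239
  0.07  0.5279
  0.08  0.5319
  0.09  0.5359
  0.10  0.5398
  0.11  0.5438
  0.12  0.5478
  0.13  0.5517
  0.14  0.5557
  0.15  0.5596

σ√T = 0.36·√0.25 = 0.1800
d₁ = [ln(362/368) + (0.071 + 0.36²/2)·0.25] / 0.1800 = [-0.0164 + 0.0339] / 0.1800 = 0.0973 → 0.10
d₂ = d₁ − σ√T = 0.0973 − 0.1800 = -0.0827 → -0.08
exp(−rT) = exp(−0.071·0.25) = 0.9824
C = 362·N(0.10) − 368·0.9824·N(-0.08) = 362·0.5398 − 368·0.9824·0.4681 = 195.4076 − 169.2290 = 26.1786

$26.18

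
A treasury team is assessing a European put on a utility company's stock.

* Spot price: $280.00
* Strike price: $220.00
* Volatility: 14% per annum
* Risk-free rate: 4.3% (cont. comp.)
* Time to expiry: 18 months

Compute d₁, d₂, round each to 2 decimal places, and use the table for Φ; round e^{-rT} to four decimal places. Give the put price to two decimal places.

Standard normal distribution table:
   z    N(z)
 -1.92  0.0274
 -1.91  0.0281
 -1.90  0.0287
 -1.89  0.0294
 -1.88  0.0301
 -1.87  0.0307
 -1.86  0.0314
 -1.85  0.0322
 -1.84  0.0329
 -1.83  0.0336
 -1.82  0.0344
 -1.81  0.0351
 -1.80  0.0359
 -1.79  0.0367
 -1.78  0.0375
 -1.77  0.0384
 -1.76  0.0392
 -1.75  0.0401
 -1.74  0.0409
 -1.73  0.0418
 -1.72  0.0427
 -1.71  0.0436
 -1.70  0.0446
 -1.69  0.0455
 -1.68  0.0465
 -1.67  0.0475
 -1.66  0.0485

$0.60

σ√T = 0.14·√1.5 = 0.1715
d₁ = [ln(280/220) + (0.043 + ½·0.14²)·1.5] / (σ√T) = (0.2412 + 0.0792) / 0.1715 = 1.8684 ⇒ 1.87
d₂ = 1.8684 − 0.1715 = 1.6969 ⇒ 1.70
e^(−rT) = e^(−0.043·1.5) = 0.9375
P = 220·0.9375·N(-1.70) − 280·N(-1.87) = 220·0.9375·0.0446 − 280·0.0307 = 9.1988 − 8.5960 = 0.6028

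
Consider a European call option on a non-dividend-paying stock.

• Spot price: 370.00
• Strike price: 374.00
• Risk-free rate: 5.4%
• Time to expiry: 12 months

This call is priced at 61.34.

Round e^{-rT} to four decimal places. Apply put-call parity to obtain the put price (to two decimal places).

45.67

exp(−rT) = exp(−0.054·1) = 0.9474
Put-call parity: C − P = S − K·e^(−rT) = 370 − 374·0.9474 = 370 − 354.3276 = 15.6724
P = C − (C − P) = 61.34 − (15.6724) = 45.6676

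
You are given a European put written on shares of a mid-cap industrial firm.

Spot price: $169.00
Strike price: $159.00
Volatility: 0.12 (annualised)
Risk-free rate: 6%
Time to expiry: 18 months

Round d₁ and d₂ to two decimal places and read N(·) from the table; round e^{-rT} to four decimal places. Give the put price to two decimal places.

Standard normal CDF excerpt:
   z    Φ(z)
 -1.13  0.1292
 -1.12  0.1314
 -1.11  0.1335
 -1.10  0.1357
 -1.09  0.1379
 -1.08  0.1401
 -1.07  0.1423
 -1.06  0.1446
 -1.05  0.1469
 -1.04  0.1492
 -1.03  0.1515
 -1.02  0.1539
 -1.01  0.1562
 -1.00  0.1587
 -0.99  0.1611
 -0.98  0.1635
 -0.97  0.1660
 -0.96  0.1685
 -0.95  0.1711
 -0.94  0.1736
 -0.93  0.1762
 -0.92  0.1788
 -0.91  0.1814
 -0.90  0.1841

σ√T = 0.12·√1.5 = 0.1470
d₁ = [ln(169/159) + (0.06 + ½·0.12²)·1.5] / (σ√T) = (0.0610 + 0.1008) / 0.1470 = 1.1009 ⇒ 1.10
d₂ = 1.1009 − 0.1470 = 0.9539 ⇒ 0.95
e^(−rT) = e^(−0.06·1.5) = 0.9139
P = 159·0.9139·N(-0.95) − 169·N(-1.10) = 159·0.9139·0.1711 − 169·0.1357 = 24.8626 − 22.9333 = 1.9293

$1.93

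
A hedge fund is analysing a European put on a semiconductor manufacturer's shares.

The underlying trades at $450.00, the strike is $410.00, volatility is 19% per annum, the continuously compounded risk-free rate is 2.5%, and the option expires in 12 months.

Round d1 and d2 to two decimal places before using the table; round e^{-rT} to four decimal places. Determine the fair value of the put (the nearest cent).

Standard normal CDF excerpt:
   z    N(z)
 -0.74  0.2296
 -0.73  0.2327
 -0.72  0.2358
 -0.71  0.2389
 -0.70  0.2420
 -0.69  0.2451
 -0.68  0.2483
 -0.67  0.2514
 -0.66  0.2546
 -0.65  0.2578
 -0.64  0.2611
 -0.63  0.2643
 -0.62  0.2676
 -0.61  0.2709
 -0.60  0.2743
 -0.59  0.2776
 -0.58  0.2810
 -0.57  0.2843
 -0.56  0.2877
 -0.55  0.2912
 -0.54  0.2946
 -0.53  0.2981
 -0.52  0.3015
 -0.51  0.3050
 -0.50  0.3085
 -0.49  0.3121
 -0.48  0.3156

T = 1;  σ√T = 0.1900
d₁ = [ln(450/410) + (0.025 + 0.19²/2)·1] / 0.1900 = [0.0931 + 0.0431] / 0.1900 = 0.7165 which rounds to 0.72
d₂ = d₁ − σ√T = 0.7165 − 0.1900 = 0.5265 which rounds to 0.53
exp(−rT) = exp(−0.025·1) = 0.9753
N(−d₂) = N(-0.53) = 0.2981;  N(−d₁) = N(-0.72) = 0.2358
P = 410·0.9753·0.2981 − 450·0.2358 = 119.2021 − 106.1100 = 13.0921

$13.09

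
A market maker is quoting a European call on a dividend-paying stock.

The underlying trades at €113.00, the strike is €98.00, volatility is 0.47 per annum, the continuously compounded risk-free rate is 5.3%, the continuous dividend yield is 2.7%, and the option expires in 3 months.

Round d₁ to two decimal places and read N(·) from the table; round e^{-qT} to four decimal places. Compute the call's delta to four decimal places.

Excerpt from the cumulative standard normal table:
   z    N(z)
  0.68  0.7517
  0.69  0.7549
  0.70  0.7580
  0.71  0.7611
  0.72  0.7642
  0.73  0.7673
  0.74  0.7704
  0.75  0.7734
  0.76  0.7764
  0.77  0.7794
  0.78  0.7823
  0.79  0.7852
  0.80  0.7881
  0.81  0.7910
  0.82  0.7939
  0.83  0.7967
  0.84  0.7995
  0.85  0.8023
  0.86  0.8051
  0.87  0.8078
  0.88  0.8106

T = 0.25;  σ√T = 0.2350
d₁ = [ln(113/98) + (0.053 − 0.027 + 0.47²/2)·0.25] / 0.2350 = [0.1424 + 0.0341] / 0.2350 = 0.7512 ⇒ 0.75
N(d₁) = N(0.75) = 0.7734
Δ_call = exp(−qT)·N(d₁) = 0.9933·0.7734 = 0.7682

0.7682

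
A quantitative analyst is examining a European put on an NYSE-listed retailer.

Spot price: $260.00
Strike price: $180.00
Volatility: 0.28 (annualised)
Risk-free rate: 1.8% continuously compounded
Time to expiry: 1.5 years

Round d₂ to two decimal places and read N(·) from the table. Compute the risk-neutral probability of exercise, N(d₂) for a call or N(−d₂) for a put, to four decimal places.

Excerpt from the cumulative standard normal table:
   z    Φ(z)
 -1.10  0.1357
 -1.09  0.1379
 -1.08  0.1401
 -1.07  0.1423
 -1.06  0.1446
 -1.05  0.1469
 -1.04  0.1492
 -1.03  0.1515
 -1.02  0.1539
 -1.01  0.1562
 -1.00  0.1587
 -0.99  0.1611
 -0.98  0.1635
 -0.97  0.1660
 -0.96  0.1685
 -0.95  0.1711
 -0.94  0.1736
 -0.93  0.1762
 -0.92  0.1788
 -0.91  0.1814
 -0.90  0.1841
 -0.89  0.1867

0.1635

T = 1.5;  σ√T = 0.3429
d₁ = [ln(260/180) + (0.018 + 0.28²/2)·1.5] / 0.3429 = [0.3677 + 0.0858] / 0.3429 = 1.3225 → 1.32
d₂ = d₁ − σ√T = 1.3225 − 0.3429 = 0.9796 → 0.98
Pr(exercise) under Q = N(−d₂) = N(-0.98) = 0.1635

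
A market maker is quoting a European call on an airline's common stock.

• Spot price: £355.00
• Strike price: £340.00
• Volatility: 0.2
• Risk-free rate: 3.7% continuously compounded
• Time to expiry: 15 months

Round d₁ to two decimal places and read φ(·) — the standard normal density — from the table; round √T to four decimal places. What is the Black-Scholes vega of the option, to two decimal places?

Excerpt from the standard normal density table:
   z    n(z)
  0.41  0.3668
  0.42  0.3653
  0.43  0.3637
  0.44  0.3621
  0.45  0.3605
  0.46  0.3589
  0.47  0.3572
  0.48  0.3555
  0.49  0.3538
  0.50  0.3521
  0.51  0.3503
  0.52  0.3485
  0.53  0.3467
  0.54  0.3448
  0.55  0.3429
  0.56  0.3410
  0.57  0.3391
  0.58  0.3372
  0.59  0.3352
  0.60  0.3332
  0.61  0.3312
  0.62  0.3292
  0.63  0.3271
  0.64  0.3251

139.03

T = 1.25;  σ√T = 0.2236
d₁ = [ln(355/340) + (0.037 + 0.2²/2)·1.25] / 0.2236 = [0.0432 + 0.0713] / 0.2236 = 0.5117 ≈ 0.51
√T = √1.25 = 1.1180
φ(d₁) = φ(0.51) = 0.3503
vega = S·φ(d₁)·√T = 355·0.3503·1.1180 = 139.0306
(Call and put vega coincide under Black-Scholes.)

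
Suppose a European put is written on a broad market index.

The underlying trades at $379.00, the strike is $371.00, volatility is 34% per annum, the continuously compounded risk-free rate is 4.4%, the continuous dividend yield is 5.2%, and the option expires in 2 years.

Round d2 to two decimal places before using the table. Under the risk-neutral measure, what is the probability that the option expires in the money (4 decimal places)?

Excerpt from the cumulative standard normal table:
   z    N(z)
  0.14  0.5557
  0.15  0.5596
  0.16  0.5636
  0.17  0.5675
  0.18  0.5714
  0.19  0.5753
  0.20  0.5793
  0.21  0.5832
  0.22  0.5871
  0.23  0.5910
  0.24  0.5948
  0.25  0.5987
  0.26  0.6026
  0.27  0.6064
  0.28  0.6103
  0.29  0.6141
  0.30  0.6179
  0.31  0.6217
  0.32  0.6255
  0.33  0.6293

T = 2;  σ√T = 0.4808
d₁ = [ln(379/371) + (0.044 − 0.052 + 0.34²/2)·2] / 0.4808 = [0.0213 + 0.0996] / 0.4808 = 0.2515 which rounds to 0.25
d₂ = d₁ − σ√T = 0.2515 − 0.4808 = -0.2293 which rounds to -0.23
Pr(exercise) under Q = N(−d₂) = N(0.23) = 0.5910

0.5910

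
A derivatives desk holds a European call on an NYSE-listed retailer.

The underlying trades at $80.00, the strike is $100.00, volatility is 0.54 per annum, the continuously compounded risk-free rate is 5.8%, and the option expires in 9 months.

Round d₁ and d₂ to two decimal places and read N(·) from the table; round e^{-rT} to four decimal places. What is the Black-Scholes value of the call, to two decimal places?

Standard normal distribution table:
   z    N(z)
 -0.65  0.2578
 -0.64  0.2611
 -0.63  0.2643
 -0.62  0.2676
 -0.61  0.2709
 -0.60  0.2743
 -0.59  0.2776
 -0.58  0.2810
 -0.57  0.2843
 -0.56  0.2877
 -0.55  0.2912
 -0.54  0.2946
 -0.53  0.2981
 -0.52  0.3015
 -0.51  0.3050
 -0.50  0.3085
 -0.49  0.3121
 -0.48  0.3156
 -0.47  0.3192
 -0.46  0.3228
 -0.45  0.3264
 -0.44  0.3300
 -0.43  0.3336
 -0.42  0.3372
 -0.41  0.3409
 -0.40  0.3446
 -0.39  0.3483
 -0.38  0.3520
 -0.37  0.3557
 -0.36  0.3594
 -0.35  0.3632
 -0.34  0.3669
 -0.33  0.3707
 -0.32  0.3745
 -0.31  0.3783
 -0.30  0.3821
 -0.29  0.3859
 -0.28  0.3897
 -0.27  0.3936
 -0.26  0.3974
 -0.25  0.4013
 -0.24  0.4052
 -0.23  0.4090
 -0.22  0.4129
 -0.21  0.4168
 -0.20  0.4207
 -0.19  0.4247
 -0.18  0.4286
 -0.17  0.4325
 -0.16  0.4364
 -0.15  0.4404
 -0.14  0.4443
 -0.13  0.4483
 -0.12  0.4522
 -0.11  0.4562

$9.61

σ√T = 0.54·√0.75 = 0.4677
d₁ = [ln(80/100) + (0.058 + 0.54²/2)·0.75] / 0.4677 = [-0.2231 + 0.1529] / 0.4677 = -0.1503 ⇒ -0.15
d₂ = d₁ − σ√T = -0.1503 − 0.4677 = -0.6180 ⇒ -0.62
e^(−rT) = e^(−0.058·0.75) = 0.9574
N(d₁) = N(-0.15) = 0.4404;  N(d₂) = N(-0.62) = 0.2676
C = 80·0.4404 − 100·0.9574·0.2676 = 35.2320 − 25.6200 = 9.6120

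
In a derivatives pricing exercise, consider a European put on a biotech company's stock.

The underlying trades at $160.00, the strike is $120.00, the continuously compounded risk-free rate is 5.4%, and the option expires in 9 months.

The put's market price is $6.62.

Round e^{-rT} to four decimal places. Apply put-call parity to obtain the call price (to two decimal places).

$51.38

exp(−rT) = exp(−0.054·0.75) = 0.9603
Put-call parity: C − P = S − K·e^(−rT) = 160 − 120·0.9603 = 160 − 115.2360 = 44.7640
C = P + (C − P) = 6.62 + (44.7640) = 51.3840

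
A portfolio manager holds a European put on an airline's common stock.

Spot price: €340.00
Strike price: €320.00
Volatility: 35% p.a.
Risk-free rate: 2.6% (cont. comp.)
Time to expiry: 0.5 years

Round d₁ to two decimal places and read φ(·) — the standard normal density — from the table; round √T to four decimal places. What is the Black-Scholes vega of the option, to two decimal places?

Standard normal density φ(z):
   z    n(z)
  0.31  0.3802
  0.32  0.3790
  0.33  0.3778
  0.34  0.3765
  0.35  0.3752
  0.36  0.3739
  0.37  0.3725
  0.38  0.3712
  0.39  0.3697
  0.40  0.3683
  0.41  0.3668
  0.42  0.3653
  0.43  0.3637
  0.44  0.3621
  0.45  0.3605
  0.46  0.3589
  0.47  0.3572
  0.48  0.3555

σ√T = 0.35 × 0.7071 = 0.2475
d₁ = [ln(340/320) + (0.026 + 0.35²/2)·0.5] / 0.2475 = [0.0606 + 0.0436] / 0.2475 = 0.4212 which rounds to 0.42
√T = √0.5 = 0.7071
φ(d₁) = φ(0.42) = 0.3653
vega = S·φ(d₁)·√T = 340·0.3653·0.7071 = 87.8232

87.82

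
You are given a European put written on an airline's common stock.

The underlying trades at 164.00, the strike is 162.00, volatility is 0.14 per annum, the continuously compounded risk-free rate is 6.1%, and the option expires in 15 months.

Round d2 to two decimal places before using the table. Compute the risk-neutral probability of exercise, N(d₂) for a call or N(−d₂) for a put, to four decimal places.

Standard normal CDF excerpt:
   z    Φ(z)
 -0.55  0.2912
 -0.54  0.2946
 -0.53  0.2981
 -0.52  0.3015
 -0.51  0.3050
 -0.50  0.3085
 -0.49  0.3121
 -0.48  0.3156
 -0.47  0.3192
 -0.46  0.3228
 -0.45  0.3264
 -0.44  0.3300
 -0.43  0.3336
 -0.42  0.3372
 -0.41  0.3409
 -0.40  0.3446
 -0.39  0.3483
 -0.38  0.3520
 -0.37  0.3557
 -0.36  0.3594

0.3121

σ√T = 0.14 × 1.1180 = 0.1565
ln(S/K) + (r + σ²/2)T = ln(164/162) + (0.061 + 0.14²/2)·1.25 = 0.0123 + 0.0885 = 0.1008
d₁ = 0.1008 / 0.1565 = 0.6438 ≈ 0.64
d₂ = d₁ − σ√T = 0.6438 − 0.1565 = 0.4873 ≈ 0.49
Risk-neutral Pr[S_T < K] = N(−d₂) = N(-0.49) = 0.3121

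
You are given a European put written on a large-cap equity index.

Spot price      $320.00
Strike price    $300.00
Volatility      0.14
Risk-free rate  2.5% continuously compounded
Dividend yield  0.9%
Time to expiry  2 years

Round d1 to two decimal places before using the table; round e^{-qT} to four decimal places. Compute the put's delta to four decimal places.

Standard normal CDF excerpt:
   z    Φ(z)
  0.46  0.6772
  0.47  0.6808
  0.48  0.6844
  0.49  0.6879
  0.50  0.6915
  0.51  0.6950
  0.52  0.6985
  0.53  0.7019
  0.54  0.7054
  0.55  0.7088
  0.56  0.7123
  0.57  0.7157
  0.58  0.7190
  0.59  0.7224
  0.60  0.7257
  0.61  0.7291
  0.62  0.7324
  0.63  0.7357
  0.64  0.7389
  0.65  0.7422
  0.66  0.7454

σ√T = 0.14·√2 = 0.1980
d₁ = [ln(320/300) + (0.025 − 0.009 + 0.14²/2)·2] / 0.1980 = [0.0645 + 0.0516] / 0.1980 = 0.5866 which rounds to 0.59
N(d₁) = N(0.59) = 0.7224
Δ_put = e^(−qT)·(N(d₁) − 1) = 0.9822·(0.7224 − 1) = -0.2727

-0.2727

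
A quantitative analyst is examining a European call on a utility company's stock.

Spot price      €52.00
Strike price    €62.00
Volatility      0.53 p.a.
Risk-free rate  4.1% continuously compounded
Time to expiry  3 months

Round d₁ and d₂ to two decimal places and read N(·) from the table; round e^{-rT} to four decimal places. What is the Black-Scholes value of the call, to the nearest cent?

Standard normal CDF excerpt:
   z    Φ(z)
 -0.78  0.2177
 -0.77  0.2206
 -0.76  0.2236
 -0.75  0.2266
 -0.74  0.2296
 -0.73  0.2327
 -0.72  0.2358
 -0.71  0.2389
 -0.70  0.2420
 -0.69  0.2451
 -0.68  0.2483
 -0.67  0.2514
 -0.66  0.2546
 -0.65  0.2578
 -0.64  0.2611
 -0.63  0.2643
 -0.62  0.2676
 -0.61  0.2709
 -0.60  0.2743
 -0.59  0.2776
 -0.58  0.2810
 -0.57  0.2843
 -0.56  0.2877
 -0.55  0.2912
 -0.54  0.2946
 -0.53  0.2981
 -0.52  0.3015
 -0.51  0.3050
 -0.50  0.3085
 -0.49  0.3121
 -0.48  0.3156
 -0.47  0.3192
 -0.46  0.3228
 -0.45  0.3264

σ√T = 0.53 × 0.5000 = 0.2650
d₁ = [ln(52/62) + (0.041 + ½·0.53²)·0.25] / (σ√T) = (-0.1759 + 0.0454) / 0.2650 = -0.4926 ≈ -0.49
d₂ = -0.4926 − 0.2650 = -0.7576 ≈ -0.76
exp(−rT) = exp(−0.041·0.25) = 0.9898
C = 52·N(-0.49) − 62·0.9898·N(-0.76) = 52·0.3121 − 62·0.9898·0.2236 = 16.2292 − 13.7218 = 2.5074

€2.51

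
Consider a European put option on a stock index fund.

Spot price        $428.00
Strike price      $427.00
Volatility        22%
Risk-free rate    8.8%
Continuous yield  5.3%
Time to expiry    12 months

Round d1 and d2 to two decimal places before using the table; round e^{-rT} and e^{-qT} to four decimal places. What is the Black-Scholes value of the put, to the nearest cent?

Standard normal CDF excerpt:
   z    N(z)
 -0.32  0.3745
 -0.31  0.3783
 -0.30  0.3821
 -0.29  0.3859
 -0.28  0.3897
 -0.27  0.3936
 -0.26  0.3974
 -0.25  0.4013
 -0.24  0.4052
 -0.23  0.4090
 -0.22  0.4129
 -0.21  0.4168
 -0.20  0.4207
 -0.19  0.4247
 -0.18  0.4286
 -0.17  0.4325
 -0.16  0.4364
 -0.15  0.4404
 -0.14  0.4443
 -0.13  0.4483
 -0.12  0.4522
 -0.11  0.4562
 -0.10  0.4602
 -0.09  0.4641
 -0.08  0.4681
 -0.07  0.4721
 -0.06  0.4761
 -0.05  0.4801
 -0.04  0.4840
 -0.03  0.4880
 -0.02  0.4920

σ√T = 0.22·√1 = 0.2200
d₁ = [ln(428/427) + (0.088 − 0.053 + ½·0.22²)·1] / (σ√T) = (0.0023 + 0.0592) / 0.2200 = 0.2797 ⇒ 0.28
d₂ = 0.2797 − 0.2200 = 0.0597 ⇒ 0.06
exp(−qT) = exp(−0.053·1) = 0.9484;  exp(−rT) = exp(−0.088·1) = 0.9158
N(−d₂) = N(-0.06) = 0.4761;  N(−d₁) = N(-0.28) = 0.3897
P = 427·0.9158·0.4761 − 428·0.9484·0.3897 = 186.1773 − 158.1852 = 27.9921

$27.99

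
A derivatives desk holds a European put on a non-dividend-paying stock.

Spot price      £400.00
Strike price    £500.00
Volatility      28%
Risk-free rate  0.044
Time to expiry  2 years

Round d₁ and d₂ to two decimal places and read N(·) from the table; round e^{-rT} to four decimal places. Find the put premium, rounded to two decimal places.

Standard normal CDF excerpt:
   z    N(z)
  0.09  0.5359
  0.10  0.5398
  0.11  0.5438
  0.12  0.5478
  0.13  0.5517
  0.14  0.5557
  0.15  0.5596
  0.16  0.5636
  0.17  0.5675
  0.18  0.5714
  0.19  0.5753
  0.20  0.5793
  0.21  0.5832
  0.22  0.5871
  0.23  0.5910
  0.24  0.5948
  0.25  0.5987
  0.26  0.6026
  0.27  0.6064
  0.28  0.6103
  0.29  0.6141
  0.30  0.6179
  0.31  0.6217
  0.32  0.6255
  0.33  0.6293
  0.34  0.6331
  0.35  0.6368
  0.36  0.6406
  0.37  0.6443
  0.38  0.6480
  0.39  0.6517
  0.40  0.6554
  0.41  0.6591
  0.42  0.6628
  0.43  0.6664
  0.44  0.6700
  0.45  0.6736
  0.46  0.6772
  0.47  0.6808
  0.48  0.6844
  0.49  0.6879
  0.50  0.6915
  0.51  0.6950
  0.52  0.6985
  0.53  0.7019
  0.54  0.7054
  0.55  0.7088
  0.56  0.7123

£100.72

T = 2;  σ√T = 0.3960
d₁ = [ln(400/500) + (0.044 + 0.28²/2)·2] / 0.3960 = [-0.2231 + 0.1664] / 0.3960 = -0.1433 ⇒ -0.14
d₂ = d₁ − σ√T = -0.1433 − 0.3960 = -0.5393 ⇒ -0.54
exp(−rT) = exp(−0.044·2) = 0.9158
N(−d₂) = N(0.54) = 0.7054;  N(−d₁) = N(0.14) = 0.5557
P = 500·0.9158·0.7054 − 400·0.5557 = 323.0027 − 222.2800 = 100.7227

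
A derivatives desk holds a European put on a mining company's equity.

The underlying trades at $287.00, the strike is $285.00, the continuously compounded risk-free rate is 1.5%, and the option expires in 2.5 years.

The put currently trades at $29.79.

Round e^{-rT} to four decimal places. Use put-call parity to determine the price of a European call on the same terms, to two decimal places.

exp(−rT) = exp(−0.015·2.5) = 0.9632
Put-call parity: C − P = S − K·e^(−rT) = 287 − 285·0.9632 = 287 − 274.5120 = 12.4880
C = P + (C − P) = 29.79 + (12.4880) = 42.2780

$42.28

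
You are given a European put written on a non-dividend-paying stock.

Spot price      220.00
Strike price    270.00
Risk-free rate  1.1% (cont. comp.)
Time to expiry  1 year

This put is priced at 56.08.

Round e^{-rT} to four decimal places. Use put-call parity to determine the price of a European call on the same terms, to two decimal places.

e^(−rT) = e^(−0.011·1) = 0.9891
Put-call parity: C − P = S − K·e^(−rT) = 220 − 270·0.9891 = 220 − 267.0570 = -47.0570
C = P + (C − P) = 56.08 + (-47.0570) = 9.0230

9.02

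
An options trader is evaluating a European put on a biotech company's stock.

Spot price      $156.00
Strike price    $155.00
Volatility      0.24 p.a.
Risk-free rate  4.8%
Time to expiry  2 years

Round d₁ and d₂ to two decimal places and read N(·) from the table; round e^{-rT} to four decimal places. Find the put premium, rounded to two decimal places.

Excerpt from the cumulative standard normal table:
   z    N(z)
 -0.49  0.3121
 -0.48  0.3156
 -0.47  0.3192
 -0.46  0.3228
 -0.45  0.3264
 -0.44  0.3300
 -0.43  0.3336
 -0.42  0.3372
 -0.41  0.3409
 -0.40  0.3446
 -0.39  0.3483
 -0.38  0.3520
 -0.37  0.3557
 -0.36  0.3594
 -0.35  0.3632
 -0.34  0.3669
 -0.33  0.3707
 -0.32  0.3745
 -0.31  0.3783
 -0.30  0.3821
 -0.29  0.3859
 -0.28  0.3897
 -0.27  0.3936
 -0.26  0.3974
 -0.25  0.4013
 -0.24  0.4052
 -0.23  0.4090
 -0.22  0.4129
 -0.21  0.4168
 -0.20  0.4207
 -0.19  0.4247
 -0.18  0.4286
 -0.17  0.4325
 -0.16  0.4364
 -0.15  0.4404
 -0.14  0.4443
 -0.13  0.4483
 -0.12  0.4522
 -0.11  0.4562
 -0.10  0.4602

$13.33

T = 2;  σ√T = 0.3394
d₁ = [ln(156/155) + (0.048 + 0.24²/2)·2] / 0.3394 = [0.0064 + 0.1536] / 0.3394 = 0.4715 ⇒ 0.47
d₂ = d₁ − σ√T = 0.4715 − 0.3394 = 0.1321 ⇒ 0.13
exp(−rT) = exp(−0.048·2) = 0.9085
P = 155·0.9085·N(-0.13) − 156·N(-0.47) = 155·0.9085·0.4483 − 156·0.3192 = 63.1285 − 49.7952 = 13.3333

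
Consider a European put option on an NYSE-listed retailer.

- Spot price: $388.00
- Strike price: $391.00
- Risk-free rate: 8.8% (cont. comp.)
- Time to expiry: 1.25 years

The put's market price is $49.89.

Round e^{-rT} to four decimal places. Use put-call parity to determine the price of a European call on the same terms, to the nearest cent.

$87.63

exp(−rT) = exp(−0.088·1.25) = 0.8958
Put-call parity: C − P = S − K·e^(−rT) = 388 − 391·0.8958 = 388 − 350.2578 = 37.7422
C = P + (C − P) = 49.89 + (37.7422) = 87.6322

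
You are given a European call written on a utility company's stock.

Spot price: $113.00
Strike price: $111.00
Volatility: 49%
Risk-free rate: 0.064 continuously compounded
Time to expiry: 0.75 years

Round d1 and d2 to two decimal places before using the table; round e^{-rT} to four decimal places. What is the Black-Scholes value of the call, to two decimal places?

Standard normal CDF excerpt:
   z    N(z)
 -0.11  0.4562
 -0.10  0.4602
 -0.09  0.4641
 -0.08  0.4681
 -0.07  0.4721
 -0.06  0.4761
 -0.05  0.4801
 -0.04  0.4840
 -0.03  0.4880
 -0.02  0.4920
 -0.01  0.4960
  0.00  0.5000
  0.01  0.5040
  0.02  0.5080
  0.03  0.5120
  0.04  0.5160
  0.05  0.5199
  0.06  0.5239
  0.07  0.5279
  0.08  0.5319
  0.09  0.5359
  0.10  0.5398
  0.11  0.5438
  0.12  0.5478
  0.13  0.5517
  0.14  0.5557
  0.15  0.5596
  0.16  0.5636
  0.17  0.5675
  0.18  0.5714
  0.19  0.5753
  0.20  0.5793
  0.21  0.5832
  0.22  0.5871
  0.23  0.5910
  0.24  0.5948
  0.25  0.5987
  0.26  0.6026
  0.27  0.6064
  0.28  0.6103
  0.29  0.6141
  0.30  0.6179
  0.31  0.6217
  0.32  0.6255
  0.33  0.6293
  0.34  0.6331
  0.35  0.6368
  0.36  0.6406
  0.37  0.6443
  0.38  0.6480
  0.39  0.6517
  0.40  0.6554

$22.44

T = 0.75;  σ√T = 0.4244
d₁ = [ln(113/111) + (0.064 + ½·0.49²)·0.75] / (σ√T) = (0.0179 + 0.1380) / 0.4244 = 0.3674 ≈ 0.37
d₂ = 0.3674 − 0.4244 = -0.0570 ≈ -0.06
exp(−rT) = exp(−0.064·0.75) = 0.9531
C = 113·N(0.37) − 111·0.9531·N(-0.06) = 113·0.6443 − 111·0.9531·0.4761 = 72.8059 − 50.3686 = 22.4373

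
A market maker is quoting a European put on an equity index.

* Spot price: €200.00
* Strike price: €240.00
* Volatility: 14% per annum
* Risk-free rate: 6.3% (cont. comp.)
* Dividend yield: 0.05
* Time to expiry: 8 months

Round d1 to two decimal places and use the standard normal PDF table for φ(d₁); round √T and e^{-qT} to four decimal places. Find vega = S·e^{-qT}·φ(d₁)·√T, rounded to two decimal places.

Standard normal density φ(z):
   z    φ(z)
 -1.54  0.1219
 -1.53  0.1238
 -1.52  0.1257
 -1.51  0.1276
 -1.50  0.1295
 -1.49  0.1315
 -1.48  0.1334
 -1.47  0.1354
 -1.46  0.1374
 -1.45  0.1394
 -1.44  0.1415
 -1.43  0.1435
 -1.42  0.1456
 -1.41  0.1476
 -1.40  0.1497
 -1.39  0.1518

21.70

σ√T = 0.14 × 0.8165 = 0.1143
d₁ = [ln(200/240) + (0.063 − 0.05 + 0.14²/2)·0.6667] / 0.1143 = [-0.1823 + 0.0152] / 0.1143 = -1.4620 which rounds to -1.46
√T = √0.6667 = 0.8165
φ(d₁) = φ(-1.46) = 0.1374
exp(−qT) = exp(−0.05·0.6667) = 0.9672
vega = S·exp(−qT)·φ(d₁)·√T = 200·0.9672·0.1374·0.8165 = 21.7015
(Call and put vega coincide under Black-Scholes.)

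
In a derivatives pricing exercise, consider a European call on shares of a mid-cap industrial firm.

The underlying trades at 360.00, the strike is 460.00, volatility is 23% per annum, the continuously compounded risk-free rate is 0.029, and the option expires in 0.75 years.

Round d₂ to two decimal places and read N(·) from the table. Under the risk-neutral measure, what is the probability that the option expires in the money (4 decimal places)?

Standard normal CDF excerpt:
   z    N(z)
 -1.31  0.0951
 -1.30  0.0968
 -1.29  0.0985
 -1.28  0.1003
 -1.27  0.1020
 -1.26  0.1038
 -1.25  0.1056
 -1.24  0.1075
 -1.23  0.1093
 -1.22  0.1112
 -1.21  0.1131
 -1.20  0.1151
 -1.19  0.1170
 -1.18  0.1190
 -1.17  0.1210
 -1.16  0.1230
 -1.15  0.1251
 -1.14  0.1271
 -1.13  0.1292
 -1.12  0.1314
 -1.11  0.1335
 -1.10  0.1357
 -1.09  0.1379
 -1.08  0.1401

0.1112

T = 0.75;  σ√T = 0.1992
d₁ = [ln(360/460) + (0.029 + 0.23²/2)·0.75] / 0.1992 = [-0.2451 + 0.0416] / 0.1992 = -1.0218 ≈ -1.02
d₂ = d₁ − σ√T = -1.0218 − 0.1992 = -1.2210 ≈ -1.22
Risk-neutral Pr[S_T > K] = N(d₂) = N(-1.22) = 0.1112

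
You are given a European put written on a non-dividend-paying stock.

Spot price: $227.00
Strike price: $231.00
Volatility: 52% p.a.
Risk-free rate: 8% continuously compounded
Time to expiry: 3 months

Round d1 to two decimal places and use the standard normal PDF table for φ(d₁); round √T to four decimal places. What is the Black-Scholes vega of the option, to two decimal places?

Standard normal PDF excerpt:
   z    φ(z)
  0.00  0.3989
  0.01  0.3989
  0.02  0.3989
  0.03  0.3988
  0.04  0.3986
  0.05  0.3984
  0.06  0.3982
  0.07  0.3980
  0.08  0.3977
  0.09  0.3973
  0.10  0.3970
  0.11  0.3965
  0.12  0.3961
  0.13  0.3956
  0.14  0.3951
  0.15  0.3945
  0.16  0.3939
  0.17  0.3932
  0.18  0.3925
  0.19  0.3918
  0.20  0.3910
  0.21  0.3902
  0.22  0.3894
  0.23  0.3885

44.84

T = 0.25;  σ√T = 0.2600
d₁ = [ln(227/231) + (0.08 + ½·0.52²)·0.25] / (σ√T) = (-0.0175 + 0.0538) / 0.2600 = 0.1397 ≈ 0.14
√T = √0.25 = 0.5000
φ(d₁) = φ(0.14) = 0.3951
vega = S·φ(d₁)·√T = 227·0.3951·0.5000 = 44.8439
(Call and put vega coincide under Black-Scholes.)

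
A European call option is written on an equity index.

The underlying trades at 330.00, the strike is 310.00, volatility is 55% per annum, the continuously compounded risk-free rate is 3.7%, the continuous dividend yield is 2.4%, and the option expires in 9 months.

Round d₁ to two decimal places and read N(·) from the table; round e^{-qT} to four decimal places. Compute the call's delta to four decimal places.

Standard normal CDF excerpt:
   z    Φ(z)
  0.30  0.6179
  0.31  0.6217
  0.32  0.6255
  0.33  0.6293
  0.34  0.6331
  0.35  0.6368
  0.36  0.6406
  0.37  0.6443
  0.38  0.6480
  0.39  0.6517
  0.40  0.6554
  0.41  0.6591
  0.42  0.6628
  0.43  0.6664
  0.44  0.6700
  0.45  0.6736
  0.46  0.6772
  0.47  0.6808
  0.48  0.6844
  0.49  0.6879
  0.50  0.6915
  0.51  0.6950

0.6401

σ√T = 0.55·√0.75 = 0.4763
d₁ = [ln(330/310) + (0.037 − 0.024 + ½·0.55²)·0.75] / (σ√T) = (0.0625 + 0.1232) / 0.4763 = 0.3899 ≈ 0.39
N(d₁) = N(0.39) = 0.6517
Δ_call = exp(−qT)·N(d₁) = 0.9822·0.6517 = 0.6401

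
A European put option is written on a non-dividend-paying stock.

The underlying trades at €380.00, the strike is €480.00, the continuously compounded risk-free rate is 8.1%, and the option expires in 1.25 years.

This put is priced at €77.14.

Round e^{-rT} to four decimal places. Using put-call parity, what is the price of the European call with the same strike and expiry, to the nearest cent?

exp(−rT) = exp(−0.081·1.25) = 0.9037
Put-call parity: C − P = S − K·e^(−rT) = 380 − 480·0.9037 = 380 − 433.7760 = -53.7760
C = P + (C − P) = 77.14 + (-53.7760) = 23.3640

€23.36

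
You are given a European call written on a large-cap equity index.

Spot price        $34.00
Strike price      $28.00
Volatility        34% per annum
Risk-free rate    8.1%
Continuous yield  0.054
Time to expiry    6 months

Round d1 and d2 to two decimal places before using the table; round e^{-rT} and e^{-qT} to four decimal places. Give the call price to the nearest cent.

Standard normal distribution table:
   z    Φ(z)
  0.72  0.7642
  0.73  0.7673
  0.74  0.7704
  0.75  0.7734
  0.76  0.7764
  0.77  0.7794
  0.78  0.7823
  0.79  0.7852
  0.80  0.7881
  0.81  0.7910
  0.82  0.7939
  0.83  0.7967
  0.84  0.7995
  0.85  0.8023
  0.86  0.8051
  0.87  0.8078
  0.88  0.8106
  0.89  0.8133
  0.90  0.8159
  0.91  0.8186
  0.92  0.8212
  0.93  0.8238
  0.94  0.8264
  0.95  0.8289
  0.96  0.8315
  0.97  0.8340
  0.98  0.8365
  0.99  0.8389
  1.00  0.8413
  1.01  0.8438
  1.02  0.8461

σ√T = 0.34·√0.5 = 0.2404
ln(S/K) + (r − q + σ²/2)T = ln(34/28) + (0.081 − 0.054 + 0.34²/2)·0.5 = 0.1942 + 0.0424 = 0.2366
d₁ = 0.2366 / 0.2404 = 0.9839 which rounds to 0.98
d₂ = d₁ − σ√T = 0.9839 − 0.2404 = 0.7435 which rounds to 0.74
exp(−qT) = exp(−0.054·0.5) = 0.9734;  exp(−rT) = exp(−0.081·0.5) = 0.9603
C = 34·0.9734·N(0.98) − 28·0.9603·N(0.74) = 34·0.9734·0.8365 − 28·0.9603·0.7704 = 27.6845 − 20.7148 = 6.9696

$6.97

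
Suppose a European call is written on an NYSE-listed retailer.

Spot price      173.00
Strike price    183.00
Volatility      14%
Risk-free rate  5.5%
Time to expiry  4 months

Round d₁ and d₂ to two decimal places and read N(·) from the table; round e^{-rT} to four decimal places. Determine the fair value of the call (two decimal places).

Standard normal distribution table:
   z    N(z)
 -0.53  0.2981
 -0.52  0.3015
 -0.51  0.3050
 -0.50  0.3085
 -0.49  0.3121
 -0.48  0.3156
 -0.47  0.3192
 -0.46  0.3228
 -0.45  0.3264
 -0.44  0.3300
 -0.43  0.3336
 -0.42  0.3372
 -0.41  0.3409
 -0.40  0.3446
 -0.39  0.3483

2.91

σ√T = 0.14·√0.3333 = 0.0808
d₁ = [ln(173/183) + (0.055 + ½·0.14²)·0.3333] / (σ√T) = (-0.0562 + 0.0216) / 0.0808 = -0.4280 ⇒ -0.43
d₂ = -0.4280 − 0.0808 = -0.5088 ⇒ -0.51
exp(−rT) = exp(−0.055·0.3333) = 0.9818
C = 173·N(-0.43) − 183·0.9818·N(-0.51) = 173·0.3336 − 183·0.9818·0.3050 = 57.7128 − 54.7992 = 2.9136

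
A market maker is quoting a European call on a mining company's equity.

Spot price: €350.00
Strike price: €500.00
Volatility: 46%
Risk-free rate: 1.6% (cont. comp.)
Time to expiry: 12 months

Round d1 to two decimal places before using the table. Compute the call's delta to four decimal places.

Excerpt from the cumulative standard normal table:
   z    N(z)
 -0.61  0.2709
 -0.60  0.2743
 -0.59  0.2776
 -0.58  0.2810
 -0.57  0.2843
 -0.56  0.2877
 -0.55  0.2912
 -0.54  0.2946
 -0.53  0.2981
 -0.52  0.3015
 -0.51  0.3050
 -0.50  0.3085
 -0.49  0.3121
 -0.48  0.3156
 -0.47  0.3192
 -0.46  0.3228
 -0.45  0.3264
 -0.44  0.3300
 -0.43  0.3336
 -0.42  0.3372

0.3050

σ√T = 0.46·√1 = 0.4600
ln(S/K) + (r + σ²/2)T = ln(350/500) + (0.016 + 0.46²/2)·1 = -0.3567 + 0.1218 = -0.2349
d₁ = -0.2349 / 0.4600 = -0.5106 ⇒ -0.51
N(d₁) = N(-0.51) = 0.3050
Δ_call = N(d₁) = 0.3050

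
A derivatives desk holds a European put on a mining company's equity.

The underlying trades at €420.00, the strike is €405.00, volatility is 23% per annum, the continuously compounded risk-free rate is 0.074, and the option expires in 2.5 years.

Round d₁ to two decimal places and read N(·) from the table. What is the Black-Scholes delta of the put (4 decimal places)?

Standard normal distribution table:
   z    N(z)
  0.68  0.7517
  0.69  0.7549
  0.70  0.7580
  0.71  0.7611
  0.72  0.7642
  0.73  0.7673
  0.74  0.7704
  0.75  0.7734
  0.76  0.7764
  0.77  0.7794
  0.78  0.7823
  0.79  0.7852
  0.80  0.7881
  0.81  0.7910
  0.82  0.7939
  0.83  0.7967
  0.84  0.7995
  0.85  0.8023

-0.2148

σ√T = 0.23·√2.5 = 0.3637
ln(S/K) + (r + σ²/2)T = ln(420/405) + (0.074 + 0.23²/2)·2.5 = 0.0364 + 0.2511 = 0.2875
d₁ = 0.2875 / 0.3637 = 0.7905 ⇒ 0.79
N(d₁) = N(0.79) = 0.7852
Δ_put = N(d₁) − 1 = 0.7852 − 1 = -0.2148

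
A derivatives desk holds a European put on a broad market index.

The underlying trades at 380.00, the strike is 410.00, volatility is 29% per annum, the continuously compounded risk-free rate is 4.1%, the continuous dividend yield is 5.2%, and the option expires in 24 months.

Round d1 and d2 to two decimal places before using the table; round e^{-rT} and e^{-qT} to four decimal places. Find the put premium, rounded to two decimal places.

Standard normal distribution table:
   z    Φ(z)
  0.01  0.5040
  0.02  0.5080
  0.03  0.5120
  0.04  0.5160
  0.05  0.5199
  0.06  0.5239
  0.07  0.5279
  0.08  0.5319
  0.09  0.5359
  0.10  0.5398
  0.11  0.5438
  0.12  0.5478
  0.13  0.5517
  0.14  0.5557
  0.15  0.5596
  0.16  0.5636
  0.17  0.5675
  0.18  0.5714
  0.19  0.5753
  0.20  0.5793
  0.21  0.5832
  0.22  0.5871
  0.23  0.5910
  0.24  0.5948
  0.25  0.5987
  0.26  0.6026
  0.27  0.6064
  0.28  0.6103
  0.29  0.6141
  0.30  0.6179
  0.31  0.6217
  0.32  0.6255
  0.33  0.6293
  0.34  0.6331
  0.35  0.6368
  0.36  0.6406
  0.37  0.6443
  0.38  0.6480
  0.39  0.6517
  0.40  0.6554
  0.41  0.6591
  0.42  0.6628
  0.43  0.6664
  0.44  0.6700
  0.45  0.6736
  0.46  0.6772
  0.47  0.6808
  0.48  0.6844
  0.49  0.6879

77.74

σ√T = 0.29·√2 = 0.4101
d₁ = [ln(380/410) + (0.041 − 0.052 + 0.29²/2)·2] / 0.4101 = [-0.0760 + 0.0621] / 0.4101 = -0.0339 → -0.03
d₂ = d₁ − σ√T = -0.0339 − 0.4101 = -0.4440 → -0.44
e^(−qT) = e^(−0.052·2) = 0.9012;  e^(−rT) = e^(−0.041·2) = 0.9213
N(−d₂) = N(0.44) = 0.6700;  N(−d₁) = N(0.03) = 0.5120
P = 410·0.9213·0.6700 − 380·0.9012·0.5120 = 253.0811 − 175.3375 = 77.7436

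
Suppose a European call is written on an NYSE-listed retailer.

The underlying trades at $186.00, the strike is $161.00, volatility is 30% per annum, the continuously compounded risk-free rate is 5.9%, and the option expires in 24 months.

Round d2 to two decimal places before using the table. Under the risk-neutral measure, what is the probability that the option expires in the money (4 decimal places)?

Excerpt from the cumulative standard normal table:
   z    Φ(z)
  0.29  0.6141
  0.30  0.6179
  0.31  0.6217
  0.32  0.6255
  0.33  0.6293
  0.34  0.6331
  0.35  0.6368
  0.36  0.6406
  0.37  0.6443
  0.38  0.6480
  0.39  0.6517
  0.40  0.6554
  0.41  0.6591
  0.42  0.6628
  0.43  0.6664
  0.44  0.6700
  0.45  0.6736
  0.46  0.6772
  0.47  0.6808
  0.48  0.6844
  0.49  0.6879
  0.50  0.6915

0.6591

T = 2;  σ√T = 0.4243
ln(S/K) + (r + σ²/2)T = ln(186/161) + (0.059 + 0.3²/2)·2 = 0.1443 + 0.2080 = 0.3523
d₁ = 0.3523 / 0.4243 = 0.8305 → 0.83
d₂ = d₁ − σ√T = 0.8305 − 0.4243 = 0.4062 → 0.41
Risk-neutral Pr[S_T > K] = N(d₂) = N(0.41) = 0.6591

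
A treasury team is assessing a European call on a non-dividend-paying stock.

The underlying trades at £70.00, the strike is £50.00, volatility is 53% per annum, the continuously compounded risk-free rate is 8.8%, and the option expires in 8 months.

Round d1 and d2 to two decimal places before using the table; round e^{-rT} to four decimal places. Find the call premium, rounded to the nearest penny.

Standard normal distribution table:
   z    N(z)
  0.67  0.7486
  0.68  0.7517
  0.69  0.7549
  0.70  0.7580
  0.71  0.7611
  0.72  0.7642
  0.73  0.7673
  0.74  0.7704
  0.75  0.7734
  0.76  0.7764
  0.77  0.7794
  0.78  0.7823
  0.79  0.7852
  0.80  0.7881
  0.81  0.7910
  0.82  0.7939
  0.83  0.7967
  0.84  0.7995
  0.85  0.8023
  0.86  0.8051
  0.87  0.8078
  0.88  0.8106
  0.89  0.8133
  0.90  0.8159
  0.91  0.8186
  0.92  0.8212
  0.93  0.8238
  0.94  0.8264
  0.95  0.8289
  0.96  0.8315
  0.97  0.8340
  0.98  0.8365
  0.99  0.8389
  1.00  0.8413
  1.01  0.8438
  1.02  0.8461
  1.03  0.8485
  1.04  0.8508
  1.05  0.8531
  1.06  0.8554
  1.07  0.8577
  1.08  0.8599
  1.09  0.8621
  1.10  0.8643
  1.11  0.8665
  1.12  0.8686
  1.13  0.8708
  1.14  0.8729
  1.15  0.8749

σ√T = 0.53 × 0.8165 = 0.4327
ln(S/K) + (r + σ²/2)T = ln(70/50) + (0.088 + 0.53²/2)·0.6667 = 0.3365 + 0.1523 = 0.4888
d₁ = 0.4888 / 0.4327 = 1.1295 → 1.13
d₂ = d₁ − σ√T = 1.1295 − 0.4327 = 0.6967 → 0.70
exp(−rT) = exp(−0.088·0.6667) = 0.9430
N(d₁) = N(1.13) = 0.8708;  N(d₂) = N(0.70) = 0.7580
C = 70·0.8708 − 50·0.9430·0.7580 = 60.9560 − 35.7397 = 25.2163

£25.22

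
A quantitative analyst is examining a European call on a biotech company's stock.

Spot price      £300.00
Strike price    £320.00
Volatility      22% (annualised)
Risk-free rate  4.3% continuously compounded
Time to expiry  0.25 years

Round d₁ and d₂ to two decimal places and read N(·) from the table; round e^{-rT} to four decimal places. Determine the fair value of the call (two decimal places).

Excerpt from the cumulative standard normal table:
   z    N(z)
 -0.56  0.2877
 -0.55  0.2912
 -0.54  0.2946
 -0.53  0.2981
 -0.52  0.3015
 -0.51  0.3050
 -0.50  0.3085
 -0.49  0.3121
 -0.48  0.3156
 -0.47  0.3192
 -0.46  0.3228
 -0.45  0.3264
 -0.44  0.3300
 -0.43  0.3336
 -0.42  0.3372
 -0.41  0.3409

σ√T = 0.22 × 0.5000 = 0.1100
ln(S/K) + (r + σ²/2)T = ln(300/320) + (0.043 + 0.22²/2)·0.25 = -0.0645 + 0.0168 = -0.0477
d₁ = -0.0477 / 0.1100 = -0.4340 which rounds to -0.43
d₂ = d₁ − σ√T = -0.4340 − 0.1100 = -0.5440 which rounds to -0.54
e^(−rT) = e^(−0.043·0.25) = 0.9893
C = 300·N(-0.43) − 320·0.9893·N(-0.54) = 300·0.3336 − 320·0.9893·0.2946 = 100.0800 − 93.2633 = 6.8167

£6.82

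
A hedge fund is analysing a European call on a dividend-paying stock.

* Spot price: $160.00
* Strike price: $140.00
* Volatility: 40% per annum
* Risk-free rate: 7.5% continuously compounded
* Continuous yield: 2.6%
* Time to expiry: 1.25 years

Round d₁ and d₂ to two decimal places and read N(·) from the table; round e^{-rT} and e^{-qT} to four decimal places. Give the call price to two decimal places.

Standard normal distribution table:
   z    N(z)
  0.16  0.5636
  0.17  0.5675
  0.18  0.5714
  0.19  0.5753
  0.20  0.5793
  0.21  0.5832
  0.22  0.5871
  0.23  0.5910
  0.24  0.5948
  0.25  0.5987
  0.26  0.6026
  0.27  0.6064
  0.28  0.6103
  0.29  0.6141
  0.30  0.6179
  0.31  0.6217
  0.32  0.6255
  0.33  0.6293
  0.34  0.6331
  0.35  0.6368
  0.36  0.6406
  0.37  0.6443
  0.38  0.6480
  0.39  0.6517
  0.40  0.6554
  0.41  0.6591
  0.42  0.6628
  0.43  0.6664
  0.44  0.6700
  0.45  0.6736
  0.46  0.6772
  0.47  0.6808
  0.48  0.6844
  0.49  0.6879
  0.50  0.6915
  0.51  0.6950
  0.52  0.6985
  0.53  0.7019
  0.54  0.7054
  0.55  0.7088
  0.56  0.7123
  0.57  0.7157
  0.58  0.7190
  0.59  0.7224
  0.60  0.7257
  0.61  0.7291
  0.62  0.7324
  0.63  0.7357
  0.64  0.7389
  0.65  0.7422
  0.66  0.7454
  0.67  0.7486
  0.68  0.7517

T = 1.25;  σ√T = 0.4472
d₁ = [ln(160/140) + (0.075 − 0.026 + ½·0.4²)·1.25] / (σ√T) = (0.1335 + 0.1613) / 0.4472 = 0.6592 ⇒ 0.66
d₂ = 0.6592 − 0.4472 = 0.2119 ⇒ 0.21
exp(−qT) = exp(−0.026·1.25) = 0.9680;  exp(−rT) = exp(−0.075·1.25) = 0.9105
C = 160·0.9680·N(0.66) − 140·0.9105·N(0.21) = 160·0.9680·0.7454 − 140·0.9105·0.5832 = 115.4476 − 74.3405 = 41.1070

$41.11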